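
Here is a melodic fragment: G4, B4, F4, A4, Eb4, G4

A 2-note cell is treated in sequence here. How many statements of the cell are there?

3

6 notes in groups of 2 gives 6/2 = 3 statements.
Starts: G4, F4, Eb4 — each down a 2nd.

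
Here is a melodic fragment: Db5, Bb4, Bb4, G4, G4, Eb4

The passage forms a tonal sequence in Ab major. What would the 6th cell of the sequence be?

Ab3 F3

With a 2-note motive the entries are Db5, Bb4, G4, each down a 3rd from the previous.
Continuing the starts: Eb4 → C4 → Ab3.
Statement 6 starts on Ab3 and keeps the same diatonic contour: Ab3 F3.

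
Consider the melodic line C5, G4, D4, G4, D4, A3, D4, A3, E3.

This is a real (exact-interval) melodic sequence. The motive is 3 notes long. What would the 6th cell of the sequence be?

B2 F#2 C#2

With a 3-note motive the entries are C5, G4, D4, each down a 4th from the previous.
Extending down a 4th: A3 → E3 → B2.
From B2 the exact shape gives B2 F#2 C#2.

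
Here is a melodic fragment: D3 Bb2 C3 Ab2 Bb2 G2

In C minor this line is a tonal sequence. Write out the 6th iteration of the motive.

With a 2-note motive the entries are D3, C3, Bb2, each down a 2nd from the previous.
Extending down a 2nd: Ab2 → G2 → F2.
So cell 6 is F2 D2.

F2 D2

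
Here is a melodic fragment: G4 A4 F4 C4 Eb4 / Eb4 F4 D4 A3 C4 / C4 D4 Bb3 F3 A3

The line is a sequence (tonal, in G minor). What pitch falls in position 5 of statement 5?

The unit is 5 notes. Position-5 pitches of the 3 shown cells: Eb4, C4, A3.
Carrying that down a 3rd forward: F3 → D3.

D3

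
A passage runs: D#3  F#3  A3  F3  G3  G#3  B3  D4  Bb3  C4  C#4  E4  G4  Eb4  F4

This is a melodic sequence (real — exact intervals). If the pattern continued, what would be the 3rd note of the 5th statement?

Grouping in 5s, the 3rd note of each cell is A3, D4, G4.
Carrying that up a 4th forward: C5 → F5.

F5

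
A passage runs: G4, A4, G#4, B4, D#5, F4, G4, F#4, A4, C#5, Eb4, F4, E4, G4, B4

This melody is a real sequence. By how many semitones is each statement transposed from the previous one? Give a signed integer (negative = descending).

The 5-note cells begin on G4, F4, Eb4 — each down a 2nd from the last.
G4→F4 is 65 − 67 = -2 semitones.

-2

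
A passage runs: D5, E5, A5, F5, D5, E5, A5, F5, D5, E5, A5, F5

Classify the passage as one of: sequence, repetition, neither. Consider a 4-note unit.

Each 4-note cell is identical (D5 E5 A5 F5), restated at the same pitch.

repetition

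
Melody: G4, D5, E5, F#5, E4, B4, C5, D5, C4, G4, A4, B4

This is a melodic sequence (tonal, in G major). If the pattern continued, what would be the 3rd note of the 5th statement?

D4

Grouping in 4s, the 3rd note of each cell is E5, C5, A4.
Each moves down a 3rd. Continuing: F#4 → D4.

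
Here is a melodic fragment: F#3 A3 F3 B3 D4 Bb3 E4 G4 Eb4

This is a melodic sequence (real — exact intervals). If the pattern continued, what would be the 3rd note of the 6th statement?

With 3-note cells, note 3 of each statement runs F3, Bb3, Eb4.
Carrying that up a 4th forward: Ab4 → Db5 → Gb5.

Gb5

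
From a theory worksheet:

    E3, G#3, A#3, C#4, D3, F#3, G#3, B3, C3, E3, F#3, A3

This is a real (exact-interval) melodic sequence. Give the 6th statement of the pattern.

With a 4-note motive the entries are E3, D3, C3, each down a 2nd from the previous.
Carrying on: Bb2 → Ab2 → Gb2.
From Gb2 the exact shape gives Gb2 Bb2 C3 Eb3.

Gb2 Bb2 C3 Eb3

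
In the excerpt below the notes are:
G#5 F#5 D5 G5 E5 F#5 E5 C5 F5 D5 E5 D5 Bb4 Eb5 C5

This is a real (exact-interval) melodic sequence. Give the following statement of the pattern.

The 5-note cells begin on G#5, F#5, E5 — each down a 2nd from the last.
From D5 the exact shape gives D5 C5 Ab4 Db5 Bb4.

D5 C5 Ab4 Db5 Bb4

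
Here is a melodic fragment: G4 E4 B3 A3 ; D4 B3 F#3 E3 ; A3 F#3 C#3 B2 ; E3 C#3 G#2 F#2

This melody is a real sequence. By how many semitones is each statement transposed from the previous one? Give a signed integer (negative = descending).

-5

The 4-note cells begin on G4, D4, A3, E3 — each down a 4th from the last.
Counting half-steps from G4 to D4: -5.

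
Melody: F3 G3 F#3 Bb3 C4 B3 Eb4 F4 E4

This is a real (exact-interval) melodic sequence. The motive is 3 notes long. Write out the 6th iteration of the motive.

Gb5 Ab5 G5

The 3-note cells begin on F3, Bb3, Eb4 — each up a 4th from the last.
Extending up a 4th: Ab4 → Db5 → Gb5.
So cell 6 is Gb5 Ab5 G5.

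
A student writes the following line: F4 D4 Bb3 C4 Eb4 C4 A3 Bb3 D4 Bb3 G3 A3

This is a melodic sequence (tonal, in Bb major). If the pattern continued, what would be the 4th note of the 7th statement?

The unit is 4 notes. Position-4 pitches of the 3 shown cells: C4, Bb3, A3.
Each moves down a 2nd. Continuing: G3 → F3 → Eb3 → D3.

D3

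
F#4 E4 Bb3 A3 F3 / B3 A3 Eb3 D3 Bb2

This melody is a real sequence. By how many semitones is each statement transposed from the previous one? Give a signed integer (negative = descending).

-7

Taking 5-note groups, the heads are F#4, B3: the pattern moves down a 5th.
F#4 to B3 spans -7 semitones.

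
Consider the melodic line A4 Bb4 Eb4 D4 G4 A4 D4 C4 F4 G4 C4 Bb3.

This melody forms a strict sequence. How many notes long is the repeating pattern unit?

Try groups of 4 (3 cells in 12 notes):
A4 Bb4 Eb4 D4 | G4 A4 D4 C4 | F4 G4 C4 Bb3
Each cell is the previous one down a 2nd — so the unit is 4 notes.

4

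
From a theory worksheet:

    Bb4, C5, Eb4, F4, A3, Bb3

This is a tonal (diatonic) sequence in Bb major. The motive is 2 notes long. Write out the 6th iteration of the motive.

C2 D2

The 2-note cells begin on Bb4, Eb4, A3 — each down a 5th from the last.
Continuing the starts: D3 → G2 → C2.
So cell 6 is C2 D2.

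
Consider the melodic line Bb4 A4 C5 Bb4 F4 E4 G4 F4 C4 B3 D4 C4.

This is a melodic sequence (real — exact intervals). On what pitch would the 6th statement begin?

Unit = 4 notes; the statements start on Bb4, F4, C4, moving down a 4th each time.
Continuing: G3 → D3 → A2. Statement 6 starts on A2.

A2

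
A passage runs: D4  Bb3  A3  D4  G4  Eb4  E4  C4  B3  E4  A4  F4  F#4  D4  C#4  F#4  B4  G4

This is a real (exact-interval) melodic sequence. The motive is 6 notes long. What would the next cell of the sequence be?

Taking 6-note groups, the heads are D4, E4, F#4: the pattern moves up a 2nd.
So cell 4 is G#4 E4 D#4 G#4 C#5 A4.

G#4 E4 D#4 G#4 C#5 A4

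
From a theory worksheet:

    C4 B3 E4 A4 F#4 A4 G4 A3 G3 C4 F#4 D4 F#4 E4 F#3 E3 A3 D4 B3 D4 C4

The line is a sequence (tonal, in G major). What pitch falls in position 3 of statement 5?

With 7-note cells, note 3 of each statement runs E4, C4, A3.
Each moves down a 3rd. Continuing: F#3 → D3.

D3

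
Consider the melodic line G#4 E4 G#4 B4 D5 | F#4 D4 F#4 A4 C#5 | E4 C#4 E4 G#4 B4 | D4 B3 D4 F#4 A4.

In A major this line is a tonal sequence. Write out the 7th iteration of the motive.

A3 F#3 A3 C#4 E4

Unit = 5 notes; the statements start on G#4, F#4, E4, D4, moving down a 2nd each time.
Continuing the starts: C#4 → B3 → A3.
Statement 7 starts on A3 and keeps the same diatonic contour: A3 F#3 A3 C#4 E4.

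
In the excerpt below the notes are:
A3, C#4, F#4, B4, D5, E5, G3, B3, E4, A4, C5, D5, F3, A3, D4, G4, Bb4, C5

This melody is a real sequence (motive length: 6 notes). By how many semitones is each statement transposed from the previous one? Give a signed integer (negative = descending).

-2

The 6-note cells begin on A3, G3, F3 — each down a 2nd from the last.
Counting half-steps from A3 to G3: -2.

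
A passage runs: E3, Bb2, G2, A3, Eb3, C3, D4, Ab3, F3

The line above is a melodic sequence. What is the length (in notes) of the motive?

3

Try groups of 3 (3 cells in 9 notes):
E3 Bb2 G2 | A3 Eb3 C3 | D4 Ab3 F3
Each cell is the previous one up a 4th — so the unit is 3 notes.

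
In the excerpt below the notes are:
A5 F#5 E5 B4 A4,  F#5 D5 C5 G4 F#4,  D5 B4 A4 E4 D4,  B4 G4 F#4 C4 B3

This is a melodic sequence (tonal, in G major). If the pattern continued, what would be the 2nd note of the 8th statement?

F#3

The unit is 5 notes. Position-2 pitches of the 4 shown cells: F#5, D5, B4, G4.
Extending down a 3rd: E4 → C4 → A3 → F#3.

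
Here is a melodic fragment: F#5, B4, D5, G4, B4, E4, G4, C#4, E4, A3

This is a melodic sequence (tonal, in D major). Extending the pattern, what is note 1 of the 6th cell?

Grouping in 2s, the 1st note of each cell is F#5, D5, B4, G4, E4.
From E4, down a 3rd gives C#4.

C#4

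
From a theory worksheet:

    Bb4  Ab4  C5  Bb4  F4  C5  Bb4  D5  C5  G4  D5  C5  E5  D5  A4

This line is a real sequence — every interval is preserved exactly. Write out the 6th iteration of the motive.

G#5 F#5 A#5 G#5 D#5

With a 5-note motive the entries are Bb4, C5, D5, each up a 2nd from the previous.
Extending up a 2nd: E5 → F#5 → G#5.
From G#5 the exact shape gives G#5 F#5 A#5 G#5 D#5.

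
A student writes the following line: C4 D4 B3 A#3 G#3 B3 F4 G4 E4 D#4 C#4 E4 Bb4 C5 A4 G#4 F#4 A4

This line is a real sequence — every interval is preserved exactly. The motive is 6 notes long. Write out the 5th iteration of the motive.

With a 6-note motive the entries are C4, F4, Bb4, each up a 4th from the previous.
Carrying on: Eb5 → Ab5.
Statement 5 starts on Ab5 and keeps the same exact contour: Ab5 Bb5 G5 F#5 E5 G5.

Ab5 Bb5 G5 F#5 E5 G5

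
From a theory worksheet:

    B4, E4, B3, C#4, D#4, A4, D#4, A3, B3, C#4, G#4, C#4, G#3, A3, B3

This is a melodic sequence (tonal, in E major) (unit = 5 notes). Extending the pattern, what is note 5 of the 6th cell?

F#3

The unit is 5 notes. Position-5 pitches of the 3 shown cells: D#4, C#4, B3.
Each moves down a 2nd. Continuing: A3 → G#3 → F#3.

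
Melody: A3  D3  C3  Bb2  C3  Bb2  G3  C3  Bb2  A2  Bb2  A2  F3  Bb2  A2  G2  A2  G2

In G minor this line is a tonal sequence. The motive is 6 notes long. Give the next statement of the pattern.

Eb3 A2 G2 F2 G2 F2

The 6-note cells begin on A3, G3, F3 — each down a 2nd from the last.
From Eb3 the diatonic shape gives Eb3 A2 G2 F2 G2 F2.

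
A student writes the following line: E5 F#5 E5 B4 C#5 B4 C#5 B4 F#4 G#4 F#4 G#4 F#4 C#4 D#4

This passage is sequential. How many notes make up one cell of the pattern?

5

15 notes total. Splitting into 3 groups of 5:
E5 F#5 E5 B4 C#5 | B4 C#5 B4 F#4 G#4 | F#4 G#4 F#4 C#4 D#4
Every group is a transposition down a 4th of the one before; no shorter unit works.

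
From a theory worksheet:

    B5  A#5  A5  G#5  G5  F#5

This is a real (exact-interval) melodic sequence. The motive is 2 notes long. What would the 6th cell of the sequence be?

Db5 C5

Unit = 2 notes; the statements start on B5, A5, G5, moving down a 2nd each time.
Continuing the starts: F5 → Eb5 → Db5.
From Db5 the exact shape gives Db5 C5.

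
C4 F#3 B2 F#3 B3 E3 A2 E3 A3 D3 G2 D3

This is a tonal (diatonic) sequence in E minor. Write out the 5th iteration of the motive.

Unit = 4 notes; the statements start on C4, B3, A3, moving down a 2nd each time.
Carrying on: G3 → F#3.
So cell 5 is F#3 B2 E2 B2.

F#3 B2 E2 B2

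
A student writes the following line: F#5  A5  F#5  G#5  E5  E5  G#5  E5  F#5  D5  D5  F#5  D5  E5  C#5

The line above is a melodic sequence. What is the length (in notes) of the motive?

Try groups of 5 (3 cells in 15 notes):
F#5 A5 F#5 G#5 E5 | E5 G#5 E5 F#5 D5 | D5 F#5 D5 E5 C#5
Every group is a transposition down a 2nd of the one before; no shorter unit works.

5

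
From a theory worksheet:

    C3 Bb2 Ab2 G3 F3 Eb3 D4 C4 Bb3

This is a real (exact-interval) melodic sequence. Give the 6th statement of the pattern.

B5 A5 G5

Taking 3-note groups, the heads are C3, G3, D4: the pattern moves up a 5th.
Extending up a 5th: A4 → E5 → B5.
From B5 the exact shape gives B5 A5 G5.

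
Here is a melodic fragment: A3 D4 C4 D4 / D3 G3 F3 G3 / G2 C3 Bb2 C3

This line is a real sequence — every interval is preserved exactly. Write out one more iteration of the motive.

Taking 4-note groups, the heads are A3, D3, G2: the pattern moves down a 5th.
From C2 the exact shape gives C2 F2 Eb2 F2.

C2 F2 Eb2 F2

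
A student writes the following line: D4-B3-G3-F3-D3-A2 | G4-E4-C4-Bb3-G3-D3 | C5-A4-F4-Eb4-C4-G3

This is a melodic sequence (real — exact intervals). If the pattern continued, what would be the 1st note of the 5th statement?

With 6-note cells, note 1 of each statement runs D4, G4, C5.
Each moves up a 4th. Continuing: F5 → Bb5.

Bb5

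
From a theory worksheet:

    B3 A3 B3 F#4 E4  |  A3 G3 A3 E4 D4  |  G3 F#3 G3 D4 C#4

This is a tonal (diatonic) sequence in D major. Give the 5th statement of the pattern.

E3 D3 E3 B3 A3

With a 5-note motive the entries are B3, A3, G3, each down a 2nd from the previous.
Extending down a 2nd: F#3 → E3.
Statement 5 starts on E3 and keeps the same diatonic contour: E3 D3 E3 B3 A3.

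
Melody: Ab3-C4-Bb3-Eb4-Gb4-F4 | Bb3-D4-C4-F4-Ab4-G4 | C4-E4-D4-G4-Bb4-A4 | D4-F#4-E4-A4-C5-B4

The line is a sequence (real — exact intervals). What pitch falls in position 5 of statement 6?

Grouping in 6s, the 5th note of each cell is Gb4, Ab4, Bb4, C5.
Each moves up a 2nd. Continuing: D5 → E5.

E5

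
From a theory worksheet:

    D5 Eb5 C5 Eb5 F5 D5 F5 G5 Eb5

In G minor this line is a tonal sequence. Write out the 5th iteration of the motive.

A5 Bb5 G5

With a 3-note motive the entries are D5, Eb5, F5, each up a 2nd from the previous.
Continuing the starts: G5 → A5.
From A5 the diatonic shape gives A5 Bb5 G5.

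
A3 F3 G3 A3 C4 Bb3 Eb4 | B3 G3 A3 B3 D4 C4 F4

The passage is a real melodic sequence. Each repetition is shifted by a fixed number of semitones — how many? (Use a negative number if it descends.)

The 7-note cells begin on A3, B3 — each up a 2nd from the last.
A3→B3 is 59 − 57 = 2 semitones.

2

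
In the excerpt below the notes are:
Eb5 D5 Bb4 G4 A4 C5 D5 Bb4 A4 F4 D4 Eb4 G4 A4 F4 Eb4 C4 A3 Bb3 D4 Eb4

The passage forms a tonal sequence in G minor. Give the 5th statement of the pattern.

Taking 7-note groups, the heads are Eb5, Bb4, F4: the pattern moves down a 4th.
Carrying on: C4 → G3.
So cell 5 is G3 F3 D3 Bb2 C3 Eb3 F3.

G3 F3 D3 Bb2 C3 Eb3 F3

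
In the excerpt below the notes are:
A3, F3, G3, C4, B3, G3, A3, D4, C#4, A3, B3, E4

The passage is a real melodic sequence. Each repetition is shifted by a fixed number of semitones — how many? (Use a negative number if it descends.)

Unit = 4 notes; the statements start on A3, B3, C#4, moving up a 2nd each time.
A3 to B3 spans +2 semitones.

2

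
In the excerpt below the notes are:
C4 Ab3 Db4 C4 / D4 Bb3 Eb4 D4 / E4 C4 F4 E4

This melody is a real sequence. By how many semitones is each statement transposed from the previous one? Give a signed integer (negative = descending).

The 4-note cells begin on C4, D4, E4 — each up a 2nd from the last.
C4→D4 is 62 − 60 = 2 semitones.

2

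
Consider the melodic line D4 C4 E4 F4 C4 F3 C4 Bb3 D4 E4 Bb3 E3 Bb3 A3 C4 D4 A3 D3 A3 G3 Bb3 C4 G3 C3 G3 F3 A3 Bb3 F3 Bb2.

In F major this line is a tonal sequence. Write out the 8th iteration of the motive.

D3 C3 E3 F3 C3 F2

With a 6-note motive the entries are D4, C4, Bb3, A3, G3, each down a 2nd from the previous.
Extending down a 2nd: F3 → E3 → D3.
Statement 8 starts on D3 and keeps the same diatonic contour: D3 C3 E3 F3 C3 F2.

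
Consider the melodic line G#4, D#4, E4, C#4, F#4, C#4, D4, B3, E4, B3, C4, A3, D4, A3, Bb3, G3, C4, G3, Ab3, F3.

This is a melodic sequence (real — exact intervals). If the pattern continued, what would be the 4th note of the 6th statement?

Eb3

With 4-note cells, note 4 of each statement runs C#4, B3, A3, G3, F3.
From F3, down a 2nd gives Eb3.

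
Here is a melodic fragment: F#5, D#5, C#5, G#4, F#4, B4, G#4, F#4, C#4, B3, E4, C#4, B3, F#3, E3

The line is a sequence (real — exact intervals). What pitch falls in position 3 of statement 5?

A2

Grouping in 5s, the 3rd note of each cell is C#5, F#4, B3.
Extending down a 5th: E3 → A2.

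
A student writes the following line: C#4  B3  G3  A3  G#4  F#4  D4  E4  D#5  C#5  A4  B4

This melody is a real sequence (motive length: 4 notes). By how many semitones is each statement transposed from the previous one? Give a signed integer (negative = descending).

With a 4-note motive the entries are C#4, G#4, D#5, each up a 5th from the previous.
Counting half-steps from C#4 to G#4: 7.

7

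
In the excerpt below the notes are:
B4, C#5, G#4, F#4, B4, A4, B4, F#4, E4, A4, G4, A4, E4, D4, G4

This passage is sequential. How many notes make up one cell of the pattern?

15 notes total. Splitting into 3 groups of 5:
B4 C#5 G#4 F#4 B4 | A4 B4 F#4 E4 A4 | G4 A4 E4 D4 G4
Each cell is the previous one down a 2nd — so the unit is 5 notes.

5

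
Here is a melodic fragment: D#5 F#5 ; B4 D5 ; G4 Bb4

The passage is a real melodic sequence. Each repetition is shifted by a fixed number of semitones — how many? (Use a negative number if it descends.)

Taking 2-note groups, the heads are D#5, B4, G4: the pattern moves down a 3rd.
D#5→B4 is 71 − 75 = -4 semitones.

-4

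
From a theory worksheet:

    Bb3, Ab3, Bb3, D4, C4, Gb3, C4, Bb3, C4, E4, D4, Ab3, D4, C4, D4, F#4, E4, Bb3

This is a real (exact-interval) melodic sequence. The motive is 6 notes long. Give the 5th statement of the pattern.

F#4 E4 F#4 A#4 G#4 D4

Taking 6-note groups, the heads are Bb3, C4, D4: the pattern moves up a 2nd.
Carrying on: E4 → F#4.
From F#4 the exact shape gives F#4 E4 F#4 A#4 G#4 D4.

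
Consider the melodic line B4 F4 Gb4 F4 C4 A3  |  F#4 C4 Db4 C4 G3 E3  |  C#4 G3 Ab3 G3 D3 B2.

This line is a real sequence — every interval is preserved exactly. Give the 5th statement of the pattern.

D#3 A2 Bb2 A2 E2 C#2

With a 6-note motive the entries are B4, F#4, C#4, each down a 4th from the previous.
Extending down a 4th: G#3 → D#3.
So cell 5 is D#3 A2 Bb2 A2 E2 C#2.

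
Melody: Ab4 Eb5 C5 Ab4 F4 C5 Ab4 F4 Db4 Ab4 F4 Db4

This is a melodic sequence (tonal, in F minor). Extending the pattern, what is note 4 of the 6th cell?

Eb3

Grouping in 4s, the 4th note of each cell is Ab4, F4, Db4.
Carrying that down a 3rd forward: Bb3 → G3 → Eb3.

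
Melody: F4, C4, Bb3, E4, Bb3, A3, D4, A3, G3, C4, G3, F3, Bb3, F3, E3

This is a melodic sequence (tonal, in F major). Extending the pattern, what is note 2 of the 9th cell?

With 3-note cells, note 2 of each statement runs C4, Bb3, A3, G3, F3.
Extending down a 2nd: E3 → D3 → C3 → Bb2.

Bb2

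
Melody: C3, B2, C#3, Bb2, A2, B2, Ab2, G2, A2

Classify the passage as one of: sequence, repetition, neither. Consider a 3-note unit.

Each 3-note cell is the previous one transposed down a 2nd.

sequence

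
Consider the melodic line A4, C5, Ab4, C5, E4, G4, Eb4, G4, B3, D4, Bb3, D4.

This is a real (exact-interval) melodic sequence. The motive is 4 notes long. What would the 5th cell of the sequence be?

C#3 E3 C3 E3

With a 4-note motive the entries are A4, E4, B3, each down a 4th from the previous.
Carrying on: F#3 → C#3.
Statement 5 starts on C#3 and keeps the same exact contour: C#3 E3 C3 E3.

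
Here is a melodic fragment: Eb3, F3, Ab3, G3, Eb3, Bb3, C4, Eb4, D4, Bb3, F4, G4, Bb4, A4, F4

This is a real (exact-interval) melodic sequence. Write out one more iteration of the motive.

With a 5-note motive the entries are Eb3, Bb3, F4, each up a 5th from the previous.
So cell 4 is C5 D5 F5 E5 C5.

C5 D5 F5 E5 C5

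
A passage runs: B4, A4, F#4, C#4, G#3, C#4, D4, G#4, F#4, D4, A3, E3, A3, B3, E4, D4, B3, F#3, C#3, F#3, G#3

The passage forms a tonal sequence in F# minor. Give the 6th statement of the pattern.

With a 7-note motive the entries are B4, G#4, E4, each down a 3rd from the previous.
Extending down a 3rd: C#4 → A3 → F#3.
So cell 6 is F#3 E3 C#3 G#2 D2 G#2 A2.

F#3 E3 C#3 G#2 D2 G#2 A2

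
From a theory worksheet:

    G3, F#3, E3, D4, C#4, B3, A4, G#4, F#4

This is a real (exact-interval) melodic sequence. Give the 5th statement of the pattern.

B5 A#5 G#5

The 3-note cells begin on G3, D4, A4 — each up a 5th from the last.
Carrying on: E5 → B5.
From B5 the exact shape gives B5 A#5 G#5.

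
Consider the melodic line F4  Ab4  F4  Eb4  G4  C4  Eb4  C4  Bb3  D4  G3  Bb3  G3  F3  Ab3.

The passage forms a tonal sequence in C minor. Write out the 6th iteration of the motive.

Taking 5-note groups, the heads are F4, C4, G3: the pattern moves down a 4th.
Continuing the starts: D3 → Ab2 → Eb2.
Statement 6 starts on Eb2 and keeps the same diatonic contour: Eb2 G2 Eb2 D2 F2.

Eb2 G2 Eb2 D2 F2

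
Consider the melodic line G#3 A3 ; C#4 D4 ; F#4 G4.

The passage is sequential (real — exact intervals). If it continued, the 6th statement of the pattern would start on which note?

Taking 2-note groups, the heads are G#3, C#4, F#4: the pattern moves up a 4th.
Continuing: B4 → E5 → A5. Statement 6 starts on A5.

A5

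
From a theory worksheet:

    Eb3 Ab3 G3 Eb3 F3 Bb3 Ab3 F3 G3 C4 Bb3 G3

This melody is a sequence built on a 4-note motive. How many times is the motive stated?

3

12 notes in groups of 4 gives 12/4 = 3 statements.
Starts: Eb3, F3, G3 — each up a 2nd.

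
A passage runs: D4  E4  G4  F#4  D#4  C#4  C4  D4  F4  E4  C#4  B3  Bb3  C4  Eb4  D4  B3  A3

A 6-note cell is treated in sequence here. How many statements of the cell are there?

3

18 notes in groups of 6 gives 18/6 = 3 statements.
Starts: D4, C4, Bb3 — each down a 2nd.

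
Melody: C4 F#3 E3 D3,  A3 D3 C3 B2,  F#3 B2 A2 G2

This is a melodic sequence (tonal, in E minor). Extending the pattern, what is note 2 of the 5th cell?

E2

Grouping in 4s, the 2nd note of each cell is F#3, D3, B2.
Carrying that down a 3rd forward: G2 → E2.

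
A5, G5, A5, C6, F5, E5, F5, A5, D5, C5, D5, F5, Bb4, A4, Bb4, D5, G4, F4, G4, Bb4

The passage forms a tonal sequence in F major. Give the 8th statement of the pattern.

A3 G3 A3 C4

Taking 4-note groups, the heads are A5, F5, D5, Bb4, G4: the pattern moves down a 3rd.
Carrying on: E4 → C4 → A3.
Statement 8 starts on A3 and keeps the same diatonic contour: A3 G3 A3 C4.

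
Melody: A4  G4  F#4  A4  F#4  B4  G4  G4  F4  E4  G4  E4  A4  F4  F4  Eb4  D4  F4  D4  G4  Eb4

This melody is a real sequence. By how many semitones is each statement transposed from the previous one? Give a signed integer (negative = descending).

-2

Taking 7-note groups, the heads are A4, G4, F4: the pattern moves down a 2nd.
A4 to G4 spans -2 semitones.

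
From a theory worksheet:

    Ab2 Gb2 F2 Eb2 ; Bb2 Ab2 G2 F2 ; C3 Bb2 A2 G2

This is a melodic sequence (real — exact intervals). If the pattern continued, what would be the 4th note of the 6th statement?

The unit is 4 notes. Position-4 pitches of the 3 shown cells: Eb2, F2, G2.
Extending up a 2nd: A2 → B2 → C#3.

C#3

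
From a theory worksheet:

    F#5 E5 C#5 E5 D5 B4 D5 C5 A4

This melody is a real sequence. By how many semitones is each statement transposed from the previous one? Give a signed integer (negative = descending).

-2

Taking 3-note groups, the heads are F#5, E5, D5: the pattern moves down a 2nd.
F#5→E5 is 76 − 78 = -2 semitones.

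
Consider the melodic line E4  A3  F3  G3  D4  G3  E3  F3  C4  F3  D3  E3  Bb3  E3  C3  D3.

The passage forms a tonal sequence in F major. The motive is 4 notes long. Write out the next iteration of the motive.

Taking 4-note groups, the heads are E4, D4, C4, Bb3: the pattern moves down a 2nd.
From A3 the diatonic shape gives A3 D3 Bb2 C3.

A3 D3 Bb2 C3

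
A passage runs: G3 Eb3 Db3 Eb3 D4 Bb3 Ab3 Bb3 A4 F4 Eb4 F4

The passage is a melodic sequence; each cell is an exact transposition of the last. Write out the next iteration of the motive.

E5 C5 Bb4 C5

Taking 4-note groups, the heads are G3, D4, A4: the pattern moves up a 5th.
So cell 4 is E5 C5 Bb4 C5.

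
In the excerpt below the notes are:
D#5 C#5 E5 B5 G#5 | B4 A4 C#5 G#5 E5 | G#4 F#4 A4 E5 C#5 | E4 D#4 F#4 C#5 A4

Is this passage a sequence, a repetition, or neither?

sequence

Each 5-note cell is the previous one transposed down a 3rd.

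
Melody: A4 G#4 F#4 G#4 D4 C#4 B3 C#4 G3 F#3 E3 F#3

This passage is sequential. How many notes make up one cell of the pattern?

4

Try groups of 4 (3 cells in 12 notes):
A4 G#4 F#4 G#4 | D4 C#4 B3 C#4 | G3 F#3 E3 F#3
Each cell is the previous one down a 5th — so the unit is 4 notes.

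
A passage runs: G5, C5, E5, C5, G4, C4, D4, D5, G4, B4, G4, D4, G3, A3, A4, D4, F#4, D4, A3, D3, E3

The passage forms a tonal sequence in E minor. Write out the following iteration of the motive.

E4 A3 C4 A3 E3 A2 B2

Taking 7-note groups, the heads are G5, D5, A4: the pattern moves down a 4th.
So cell 4 is E4 A3 C4 A3 E3 A2 B2.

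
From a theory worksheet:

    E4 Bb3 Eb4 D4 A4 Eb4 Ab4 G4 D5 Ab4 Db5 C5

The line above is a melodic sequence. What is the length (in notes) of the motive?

4

Try groups of 4 (3 cells in 12 notes):
E4 Bb3 Eb4 D4 | A4 Eb4 Ab4 G4 | D5 Ab4 Db5 C5
Each cell is the previous one up a 4th — so the unit is 4 notes.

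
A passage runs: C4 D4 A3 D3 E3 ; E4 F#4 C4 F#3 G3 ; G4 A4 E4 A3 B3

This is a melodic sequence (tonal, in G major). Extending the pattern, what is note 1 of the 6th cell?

The unit is 5 notes. Position-1 pitches of the 3 shown cells: C4, E4, G4.
Carrying that up a 3rd forward: B4 → D5 → F#5.

F#5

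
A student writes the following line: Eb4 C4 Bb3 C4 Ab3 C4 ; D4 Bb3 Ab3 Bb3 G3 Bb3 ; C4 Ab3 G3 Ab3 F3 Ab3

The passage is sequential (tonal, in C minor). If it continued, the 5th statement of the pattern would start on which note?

The 6-note cells begin on Eb4, D4, C4 — each down a 2nd from the last.
Continuing: Bb3 → Ab3. Statement 5 starts on Ab3.

Ab3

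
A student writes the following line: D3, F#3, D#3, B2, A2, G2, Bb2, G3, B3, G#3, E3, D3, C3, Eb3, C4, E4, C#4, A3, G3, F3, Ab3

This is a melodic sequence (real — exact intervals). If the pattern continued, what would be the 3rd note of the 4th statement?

F#4

Grouping in 7s, the 3rd note of each cell is D#3, G#3, C#4.
From C#4, up a 4th gives F#4.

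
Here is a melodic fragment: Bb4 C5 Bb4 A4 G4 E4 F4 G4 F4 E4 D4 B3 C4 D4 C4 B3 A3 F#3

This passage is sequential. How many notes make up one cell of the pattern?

6

18 notes total. Splitting into 3 groups of 6:
Bb4 C5 Bb4 A4 G4 E4 | F4 G4 F4 E4 D4 B3 | C4 D4 C4 B3 A3 F#3
That's a consistent down a 4th shift per cell, and no other grouping gives one.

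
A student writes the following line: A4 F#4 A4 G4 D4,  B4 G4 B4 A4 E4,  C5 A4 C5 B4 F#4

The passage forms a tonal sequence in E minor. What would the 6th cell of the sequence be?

Unit = 5 notes; the statements start on A4, B4, C5, moving up a 2nd each time.
Carrying on: D5 → E5 → F#5.
So cell 6 is F#5 D5 F#5 E5 B4.

F#5 D5 F#5 E5 B4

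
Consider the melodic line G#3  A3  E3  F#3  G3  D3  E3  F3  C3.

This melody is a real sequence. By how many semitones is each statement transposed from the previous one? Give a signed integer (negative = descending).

Unit = 3 notes; the statements start on G#3, F#3, E3, moving down a 2nd each time.
Counting half-steps from G#3 to F#3: -2.

-2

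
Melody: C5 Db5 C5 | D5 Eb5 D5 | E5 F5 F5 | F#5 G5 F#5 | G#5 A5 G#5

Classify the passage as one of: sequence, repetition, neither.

Note 3 of cell 3 is F5; if this were a sequence it would be E5. No unit length gives a consistent transposition pattern.

neither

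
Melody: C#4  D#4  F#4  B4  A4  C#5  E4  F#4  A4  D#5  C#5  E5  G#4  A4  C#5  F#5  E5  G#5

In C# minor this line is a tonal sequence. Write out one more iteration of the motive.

With a 6-note motive the entries are C#4, E4, G#4, each up a 3rd from the previous.
So cell 4 is B4 C#5 E5 A5 G#5 B5.

B4 C#5 E5 A5 G#5 B5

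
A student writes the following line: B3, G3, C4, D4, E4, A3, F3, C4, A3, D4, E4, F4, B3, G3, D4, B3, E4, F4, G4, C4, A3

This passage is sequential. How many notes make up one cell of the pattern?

7

21 notes total. Splitting into 3 groups of 7:
B3 G3 C4 D4 E4 A3 F3 | C4 A3 D4 E4 F4 B3 G3 | D4 B3 E4 F4 G4 C4 A3
That's a consistent up a 2nd shift per cell, and no other grouping gives one.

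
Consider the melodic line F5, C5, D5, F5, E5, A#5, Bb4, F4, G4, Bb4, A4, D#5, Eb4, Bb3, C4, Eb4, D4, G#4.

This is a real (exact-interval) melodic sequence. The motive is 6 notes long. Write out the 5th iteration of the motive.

Db3 Ab2 Bb2 Db3 C3 F#3

The 6-note cells begin on F5, Bb4, Eb4 — each down a 5th from the last.
Carrying on: Ab3 → Db3.
Statement 5 starts on Db3 and keeps the same exact contour: Db3 Ab2 Bb2 Db3 C3 F#3.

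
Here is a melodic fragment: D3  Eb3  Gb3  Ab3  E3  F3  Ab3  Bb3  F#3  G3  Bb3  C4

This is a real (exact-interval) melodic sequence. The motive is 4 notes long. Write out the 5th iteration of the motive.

A#3 B3 D4 E4

Taking 4-note groups, the heads are D3, E3, F#3: the pattern moves up a 2nd.
Extending up a 2nd: G#3 → A#3.
From A#3 the exact shape gives A#3 B3 D4 E4.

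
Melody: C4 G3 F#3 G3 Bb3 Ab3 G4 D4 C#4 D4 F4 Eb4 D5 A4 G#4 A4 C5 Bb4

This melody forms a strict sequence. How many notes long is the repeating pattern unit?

6

Try groups of 6 (3 cells in 18 notes):
C4 G3 F#3 G3 Bb3 Ab3 | G4 D4 C#4 D4 F4 Eb4 | D5 A4 G#4 A4 C5 Bb4
Each cell is the previous one up a 5th — so the unit is 6 notes.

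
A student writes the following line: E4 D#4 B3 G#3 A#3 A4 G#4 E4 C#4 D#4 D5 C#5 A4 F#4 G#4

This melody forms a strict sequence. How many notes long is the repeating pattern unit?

15 notes total. Splitting into 3 groups of 5:
E4 D#4 B3 G#3 A#3 | A4 G#4 E4 C#4 D#4 | D5 C#5 A4 F#4 G#4
That's a consistent up a 4th shift per cell, and no other grouping gives one.

5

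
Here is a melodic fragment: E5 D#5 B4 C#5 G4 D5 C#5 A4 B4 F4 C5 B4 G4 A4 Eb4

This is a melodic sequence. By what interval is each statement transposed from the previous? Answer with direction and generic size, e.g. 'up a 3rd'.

down a 2nd

With a 5-note motive the entries are E5, D5, C5, each down a 2nd from the previous.
From E5 to D5: down a 2nd.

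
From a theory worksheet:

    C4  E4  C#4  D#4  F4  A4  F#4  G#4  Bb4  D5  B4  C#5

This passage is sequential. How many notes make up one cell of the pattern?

12 notes total. Splitting into 3 groups of 4:
C4 E4 C#4 D#4 | F4 A4 F#4 G#4 | Bb4 D5 B4 C#5
Each cell is the previous one up a 4th — so the unit is 4 notes.

4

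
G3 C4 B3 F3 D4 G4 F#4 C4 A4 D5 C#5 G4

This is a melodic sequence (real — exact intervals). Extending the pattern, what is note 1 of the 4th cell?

Grouping in 4s, the 1st note of each cell is G3, D4, A4.
Each moves up a 5th; the next is E5.

E5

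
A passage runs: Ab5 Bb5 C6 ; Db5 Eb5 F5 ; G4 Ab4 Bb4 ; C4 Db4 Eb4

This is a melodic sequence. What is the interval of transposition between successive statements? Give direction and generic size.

down a 5th

Taking 3-note groups, the heads are Ab5, Db5, G4, C4: the pattern moves down a 5th.
From Ab5 to Db5: down a 5th.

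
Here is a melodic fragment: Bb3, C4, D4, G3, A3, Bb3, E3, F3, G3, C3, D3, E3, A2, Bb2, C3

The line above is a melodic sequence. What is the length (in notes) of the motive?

3

There are 15 notes; a 3-note unit gives 5 cells:
Bb3 C4 D4 | G3 A3 Bb3 | E3 F3 G3 | C3 D3 E3 | A2 Bb2 C3
That's a consistent down a 3rd shift per cell, and no other grouping gives one.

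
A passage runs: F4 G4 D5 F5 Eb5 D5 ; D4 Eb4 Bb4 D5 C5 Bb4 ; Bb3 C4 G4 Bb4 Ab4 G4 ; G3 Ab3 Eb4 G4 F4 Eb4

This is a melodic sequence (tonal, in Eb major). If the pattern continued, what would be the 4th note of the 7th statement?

Grouping in 6s, the 4th note of each cell is F5, D5, Bb4, G4.
Carrying that down a 3rd forward: Eb4 → C4 → Ab3.

Ab3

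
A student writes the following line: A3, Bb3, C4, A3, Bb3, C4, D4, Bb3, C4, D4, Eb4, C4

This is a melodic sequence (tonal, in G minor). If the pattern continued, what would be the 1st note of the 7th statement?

G4

Grouping in 4s, the 1st note of each cell is A3, Bb3, C4.
Each moves up a 2nd. Continuing: D4 → Eb4 → F4 → G4.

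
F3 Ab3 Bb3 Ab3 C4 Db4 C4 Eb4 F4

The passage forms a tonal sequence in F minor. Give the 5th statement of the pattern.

The 3-note cells begin on F3, Ab3, C4 — each up a 3rd from the last.
Carrying on: Eb4 → G4.
So cell 5 is G4 Bb4 C5.

G4 Bb4 C5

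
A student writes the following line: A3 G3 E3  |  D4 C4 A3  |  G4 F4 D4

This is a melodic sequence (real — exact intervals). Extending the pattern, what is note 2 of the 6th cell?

Ab5

The unit is 3 notes. Position-2 pitches of the 3 shown cells: G3, C4, F4.
Carrying that up a 4th forward: Bb4 → Eb5 → Ab5.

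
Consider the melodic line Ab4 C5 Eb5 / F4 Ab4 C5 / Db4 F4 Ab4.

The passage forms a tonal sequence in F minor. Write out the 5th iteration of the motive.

G3 Bb3 Db4

The 3-note cells begin on Ab4, F4, Db4 — each down a 3rd from the last.
Carrying on: Bb3 → G3.
So cell 5 is G3 Bb3 Db4.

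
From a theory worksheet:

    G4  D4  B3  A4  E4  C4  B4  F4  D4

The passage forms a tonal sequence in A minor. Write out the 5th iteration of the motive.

Taking 3-note groups, the heads are G4, A4, B4: the pattern moves up a 2nd.
Extending up a 2nd: C5 → D5.
From D5 the diatonic shape gives D5 A4 F4.

D5 A4 F4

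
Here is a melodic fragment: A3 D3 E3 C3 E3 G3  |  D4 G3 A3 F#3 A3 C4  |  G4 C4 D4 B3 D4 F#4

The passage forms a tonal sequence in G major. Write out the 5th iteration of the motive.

With a 6-note motive the entries are A3, D4, G4, each up a 4th from the previous.
Extending up a 4th: C5 → F#5.
Statement 5 starts on F#5 and keeps the same diatonic contour: F#5 B4 C5 A4 C5 E5.

F#5 B4 C5 A4 C5 E5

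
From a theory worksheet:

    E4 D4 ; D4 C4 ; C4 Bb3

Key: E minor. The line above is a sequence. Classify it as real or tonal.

real

Each cell has the same semitone pattern (-2,) — intervals are preserved exactly.
And Bb3 lies outside E minor, so the sequence is real rather than tonal.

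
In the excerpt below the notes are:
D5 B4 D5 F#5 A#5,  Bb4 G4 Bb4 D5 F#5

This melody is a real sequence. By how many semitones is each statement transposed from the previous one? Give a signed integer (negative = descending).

Taking 5-note groups, the heads are D5, Bb4: the pattern moves down a 3rd.
D5 to Bb4 spans -4 semitones.

-4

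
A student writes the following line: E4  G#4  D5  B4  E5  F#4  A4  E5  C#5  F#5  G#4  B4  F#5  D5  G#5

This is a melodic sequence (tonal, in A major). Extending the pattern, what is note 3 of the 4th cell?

The unit is 5 notes. Position-3 pitches of the 3 shown cells: D5, E5, F#5.
Each moves up a 2nd; the next is G#5.

G#5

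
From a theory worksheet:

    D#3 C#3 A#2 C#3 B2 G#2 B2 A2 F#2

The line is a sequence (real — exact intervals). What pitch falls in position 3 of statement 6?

The unit is 3 notes. Position-3 pitches of the 3 shown cells: A#2, G#2, F#2.
Extending down a 2nd: E2 → D2 → C2.

C2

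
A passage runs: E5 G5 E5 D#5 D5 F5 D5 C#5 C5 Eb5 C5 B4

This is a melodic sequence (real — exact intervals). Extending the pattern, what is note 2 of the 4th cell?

Db5

With 4-note cells, note 2 of each statement runs G5, F5, Eb5.
Each moves down a 2nd; the next is Db5.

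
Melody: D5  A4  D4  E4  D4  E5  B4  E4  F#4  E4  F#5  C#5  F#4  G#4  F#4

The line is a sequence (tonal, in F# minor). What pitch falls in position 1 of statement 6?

B5

Grouping in 5s, the 1st note of each cell is D5, E5, F#5.
Carrying that up a 2nd forward: G#5 → A5 → B5.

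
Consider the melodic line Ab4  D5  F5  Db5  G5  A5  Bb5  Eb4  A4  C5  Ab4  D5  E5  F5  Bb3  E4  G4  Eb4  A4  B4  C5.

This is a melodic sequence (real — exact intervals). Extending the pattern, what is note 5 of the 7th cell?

The unit is 7 notes. Position-5 pitches of the 3 shown cells: G5, D5, A4.
Each moves down a 4th. Continuing: E4 → B3 → F#3 → C#3.

C#3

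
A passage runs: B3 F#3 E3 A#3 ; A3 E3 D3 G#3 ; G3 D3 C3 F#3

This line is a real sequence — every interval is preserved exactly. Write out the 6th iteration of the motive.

Db3 Ab2 Gb2 C3

With a 4-note motive the entries are B3, A3, G3, each down a 2nd from the previous.
Extending down a 2nd: F3 → Eb3 → Db3.
So cell 6 is Db3 Ab2 Gb2 C3.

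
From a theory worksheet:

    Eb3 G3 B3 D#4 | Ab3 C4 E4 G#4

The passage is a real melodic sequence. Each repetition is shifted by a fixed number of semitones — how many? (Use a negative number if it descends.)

With a 4-note motive the entries are Eb3, Ab3, each up a 4th from the previous.
Counting half-steps from Eb3 to Ab3: 5.

5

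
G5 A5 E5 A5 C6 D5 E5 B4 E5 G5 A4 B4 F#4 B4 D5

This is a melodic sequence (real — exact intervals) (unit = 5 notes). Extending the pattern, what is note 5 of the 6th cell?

B3

Grouping in 5s, the 5th note of each cell is C6, G5, D5.
Extending down a 4th: A4 → E4 → B3.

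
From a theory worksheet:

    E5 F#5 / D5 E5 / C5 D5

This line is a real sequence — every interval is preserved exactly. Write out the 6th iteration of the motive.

Gb4 Ab4

Unit = 2 notes; the statements start on E5, D5, C5, moving down a 2nd each time.
Carrying on: Bb4 → Ab4 → Gb4.
From Gb4 the exact shape gives Gb4 Ab4.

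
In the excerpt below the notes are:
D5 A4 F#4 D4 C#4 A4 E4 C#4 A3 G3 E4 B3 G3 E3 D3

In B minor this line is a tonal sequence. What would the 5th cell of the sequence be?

Taking 5-note groups, the heads are D5, A4, E4: the pattern moves down a 4th.
Carrying on: B3 → F#3.
From F#3 the diatonic shape gives F#3 C#3 A2 F#2 E2.

F#3 C#3 A2 F#2 E2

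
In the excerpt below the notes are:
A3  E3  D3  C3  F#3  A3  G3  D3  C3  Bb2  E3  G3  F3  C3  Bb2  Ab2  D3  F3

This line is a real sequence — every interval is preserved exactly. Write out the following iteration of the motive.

The 6-note cells begin on A3, G3, F3 — each down a 2nd from the last.
From Eb3 the exact shape gives Eb3 Bb2 Ab2 Gb2 C3 Eb3.

Eb3 Bb2 Ab2 Gb2 C3 Eb3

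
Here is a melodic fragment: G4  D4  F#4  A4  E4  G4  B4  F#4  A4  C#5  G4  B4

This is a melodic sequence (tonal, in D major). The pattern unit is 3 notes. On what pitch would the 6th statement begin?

With a 3-note motive the entries are G4, A4, B4, C#5, each up a 2nd from the previous.
Continuing: D5 → E5. Statement 6 starts on E5.

E5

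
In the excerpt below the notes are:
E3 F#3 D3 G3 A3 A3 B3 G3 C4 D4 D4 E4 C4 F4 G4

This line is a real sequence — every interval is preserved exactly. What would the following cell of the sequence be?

Taking 5-note groups, the heads are E3, A3, D4: the pattern moves up a 4th.
So cell 4 is G4 A4 F4 Bb4 C5.

G4 A4 F4 Bb4 C5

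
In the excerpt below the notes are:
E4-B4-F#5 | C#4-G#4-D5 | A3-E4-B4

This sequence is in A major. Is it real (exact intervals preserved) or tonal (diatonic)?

tonal

Every note is diatonic to A major.
Cell 1 has +7 semitones from note 2 to 3, but cell 2 has +6 — the interval quality changes while the contour stays the same, which is the hallmark of a tonal sequence.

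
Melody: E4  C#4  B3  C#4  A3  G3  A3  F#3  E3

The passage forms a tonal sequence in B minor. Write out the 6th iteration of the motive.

B2 G2 F#2

With a 3-note motive the entries are E4, C#4, A3, each down a 3rd from the previous.
Carrying on: F#3 → D3 → B2.
Statement 6 starts on B2 and keeps the same diatonic contour: B2 G2 F#2.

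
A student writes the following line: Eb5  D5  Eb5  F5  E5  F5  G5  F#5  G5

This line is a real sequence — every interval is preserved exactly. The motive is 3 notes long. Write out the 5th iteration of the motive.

With a 3-note motive the entries are Eb5, F5, G5, each up a 2nd from the previous.
Continuing the starts: A5 → B5.
Statement 5 starts on B5 and keeps the same exact contour: B5 A#5 B5.

B5 A#5 B5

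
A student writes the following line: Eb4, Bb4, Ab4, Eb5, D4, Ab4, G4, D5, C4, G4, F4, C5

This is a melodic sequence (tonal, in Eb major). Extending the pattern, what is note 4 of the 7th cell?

Grouping in 4s, the 4th note of each cell is Eb5, D5, C5.
Extending down a 2nd: Bb4 → Ab4 → G4 → F4.

F4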